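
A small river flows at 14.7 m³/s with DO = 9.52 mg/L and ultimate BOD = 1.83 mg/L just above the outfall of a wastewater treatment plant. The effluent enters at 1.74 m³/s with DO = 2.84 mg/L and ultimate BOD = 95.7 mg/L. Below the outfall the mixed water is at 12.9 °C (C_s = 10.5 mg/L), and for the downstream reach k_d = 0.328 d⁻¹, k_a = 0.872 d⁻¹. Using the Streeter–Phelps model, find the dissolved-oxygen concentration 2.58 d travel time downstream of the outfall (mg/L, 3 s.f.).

Mixed DO = (14.7×9.52 + 1.74×2.84)/(14.7+1.74) = 144.9/16.44 = 8.813 mg/L.
Mixed L₀ = (14.7×1.83 + 1.74×95.7)/(16.44) = 193.4/16.44 = 11.77 mg/L.
Initial deficit D₀ = C_s − DO₀ = 10.5 − 8.813 = 1.687 mg/L.
D(2.58) = [0.328×11.77/(0.872−0.328)](e^(−0.328×2.58) − e^(−0.872×2.58)) + 1.687 e^(−0.872×2.58)
= 7.094 × (0.4290 − 0.1054) + 1.687 × 0.1054 = 2.473 mg/L.
DO = 10.5 − 2.473 = 8.027 mg/L.

DO ≈ 8.03 mg/L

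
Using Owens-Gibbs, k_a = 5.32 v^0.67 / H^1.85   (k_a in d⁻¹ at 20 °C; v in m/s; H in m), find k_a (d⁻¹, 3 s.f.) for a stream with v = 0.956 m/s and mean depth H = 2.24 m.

k_a = 5.32 × 0.956^0.67 / 2.24^1.85 = 5.32 × 0.9703 / 4.446 = 1.161 d⁻¹.

k_a ≈ 1.16 d⁻¹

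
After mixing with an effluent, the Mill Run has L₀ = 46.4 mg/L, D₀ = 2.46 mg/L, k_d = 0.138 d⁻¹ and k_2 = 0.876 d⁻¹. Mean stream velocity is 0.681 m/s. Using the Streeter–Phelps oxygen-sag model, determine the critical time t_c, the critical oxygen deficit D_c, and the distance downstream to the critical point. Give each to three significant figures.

t_c ≈ 2.05 d; D_c ≈ 5.51 mg/L; x_c ≈ 121 km

At the critical point dD/dt = 0, so k_d L₀ e^(−k_d t) = k_2 D. Substituting D(t) from the Streeter–Phelps equation and solving for t gives
t_c = ln[(k_2/k_d)(1 − D₀(k_2−k_d)/(k_d L₀))] / (k_2−k_d).
Here k_2−k_d = 0.7380 d⁻¹ and 1 − D₀(k_2−k_d)/(k_d L₀) = 1 − 2.46×0.7380/(0.138×46.4) = 0.7165, so
t_c = ln(6.348 × 0.7165) / 0.7380 = 1.515 / 0.7380 = 2.052 d.
L(t_c) = L₀ e^(−k_d t_c) = 46.4 × 0.7533 = 34.96 mg/L, and at the critical point k_2 D_c = k_d L, so D_c = (0.138/0.876) × 34.96 = 5.507 mg/L.
x_c = v t_c = 0.681 m/s × 2.052 d × 86400 s/d = 120800 m ≈ 121 km.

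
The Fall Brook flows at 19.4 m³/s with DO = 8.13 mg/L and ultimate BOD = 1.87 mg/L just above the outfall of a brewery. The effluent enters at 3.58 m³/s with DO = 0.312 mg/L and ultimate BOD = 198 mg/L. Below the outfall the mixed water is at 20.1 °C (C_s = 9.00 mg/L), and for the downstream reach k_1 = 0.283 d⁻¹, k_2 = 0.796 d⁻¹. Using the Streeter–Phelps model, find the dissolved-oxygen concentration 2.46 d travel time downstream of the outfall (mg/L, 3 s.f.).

DO ≈ 2.31 mg/L

Mixed DO = (19.4×8.13 + 3.58×0.312)/(19.4+3.58) = 158.8/22.98 = 6.912 mg/L.
Mixed L₀ = (19.4×1.87 + 3.58×198)/(22.98) = 745.1/22.98 = 32.42 mg/L.
Initial deficit D₀ = C_s − DO₀ = 9.00 − 6.912 = 2.088 mg/L.
D(2.46) = [0.283×32.42/(0.796−0.283)](e^(−0.283×2.46) − e^(−0.796×2.46)) + 2.088 e^(−0.796×2.46)
= 17.89 × (0.4985 − 0.1411) + 2.088 × 0.1411 = 6.687 mg/L.
DO = 9.00 − 6.687 = 2.313 mg/L.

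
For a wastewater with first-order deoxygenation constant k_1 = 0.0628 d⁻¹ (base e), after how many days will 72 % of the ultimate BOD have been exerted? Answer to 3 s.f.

t ≈ 20.3 d

y/L₀ = 1 − e^(−k_1 t) = 0.72 ⇒ e^(−k_1 t) = 0.280
t = −ln(0.280) / 0.0628 = 1.273 / 0.0628 = 20.27 d.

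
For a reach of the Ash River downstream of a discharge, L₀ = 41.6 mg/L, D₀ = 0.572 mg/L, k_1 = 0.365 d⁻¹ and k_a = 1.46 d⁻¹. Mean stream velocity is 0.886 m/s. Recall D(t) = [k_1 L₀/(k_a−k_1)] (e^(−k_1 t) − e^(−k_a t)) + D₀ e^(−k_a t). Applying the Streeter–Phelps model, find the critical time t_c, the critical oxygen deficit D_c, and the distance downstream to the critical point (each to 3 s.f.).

t_c ≈ 1.23 d; D_c ≈ 6.64 mg/L; x_c ≈ 94.0 km

With k_a/k_1 = 4.000 and 1 − D₀(k_a−k_1)/(k_1 L₀) = 0.9587,
t_c = ln(4.000 × 0.9587) / (1.46 − 0.365) = ln(3.835) / 1.095 = 1.344/1.095 = 1.228 d.
L(t_c) = L₀ e^(−k_1 t_c) = 41.6 × 0.6389 = 26.58 mg/L, and at the critical point k_a D_c = k_1 L, so D_c = (0.365/1.46) × 26.58 = 6.644 mg/L.
x_c = v t_c = 0.886 m/s × 1.228 d × 86400 s/d = 93970 m ≈ 94.0 km.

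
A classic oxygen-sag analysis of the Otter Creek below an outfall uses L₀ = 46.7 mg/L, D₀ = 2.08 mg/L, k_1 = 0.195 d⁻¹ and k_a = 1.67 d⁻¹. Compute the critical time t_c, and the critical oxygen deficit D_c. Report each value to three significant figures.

t_c = [1/(k_a−k_1)] ln[(k_a/k_1)(1 − D₀(k_a−k_1)/(k_1 L₀))]
= [1/(1.67−0.195)] ln[(1.67/0.195)(1 − 2.08×1.475/(0.195×46.7))]
= (1/1.475) ln[8.564 × 0.6631] = 0.6780 × ln(5.679) = 0.6780 × 1.737 = 1.177 d.
D_c = (k_1/k_a) L₀ e^(−k_1 t_c) = (0.195/1.67) × 46.7 × e^(−0.195×1.177) = 0.1168 × 46.7 × 0.7948 = 4.334 mg/L.

t_c ≈ 1.18 d; D_c ≈ 4.33 mg/L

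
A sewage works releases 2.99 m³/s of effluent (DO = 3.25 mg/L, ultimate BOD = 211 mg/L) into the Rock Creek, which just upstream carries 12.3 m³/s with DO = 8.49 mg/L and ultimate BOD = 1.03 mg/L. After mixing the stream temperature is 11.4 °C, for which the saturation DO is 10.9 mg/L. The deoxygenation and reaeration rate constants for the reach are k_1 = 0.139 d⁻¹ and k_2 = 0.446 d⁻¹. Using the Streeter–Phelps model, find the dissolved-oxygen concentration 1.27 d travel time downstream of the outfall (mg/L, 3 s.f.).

DO ≈ 3.79 mg/L

Mixed DO = (12.3×8.49 + 2.99×3.25)/(12.3+2.99) = 114.1/15.29 = 7.465 mg/L.
Mixed L₀ = (12.3×1.03 + 2.99×211)/(15.29) = 643.6/15.29 = 42.09 mg/L.
Initial deficit D₀ = C_s − DO₀ = 10.9 − 7.465 = 3.435 mg/L.
D(1.27) = [0.139×42.09/(0.446−0.139)](e^(−0.139×1.27) − e^(−0.446×1.27)) + 3.435 e^(−0.446×1.27)
= 19.06 × (0.8382 − 0.5676) + 3.435 × 0.5676 = 7.107 mg/L.
DO = 10.9 − 7.107 = 3.793 mg/L.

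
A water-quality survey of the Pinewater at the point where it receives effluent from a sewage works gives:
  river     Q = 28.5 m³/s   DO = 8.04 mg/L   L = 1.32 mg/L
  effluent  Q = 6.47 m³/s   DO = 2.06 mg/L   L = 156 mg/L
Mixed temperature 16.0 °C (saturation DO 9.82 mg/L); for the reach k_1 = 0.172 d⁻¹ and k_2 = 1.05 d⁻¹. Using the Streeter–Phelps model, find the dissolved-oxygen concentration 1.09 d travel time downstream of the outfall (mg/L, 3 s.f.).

DO ≈ 5.91 mg/L

Mixed DO = (28.5×8.04 + 6.47×2.06)/(28.5+6.47) = 242.5/34.97 = 6.934 mg/L.
Mixed L₀ = (28.5×1.32 + 6.47×156)/(34.97) = 1047/34.97 = 29.94 mg/L.
Initial deficit D₀ = C_s − DO₀ = 9.82 − 6.934 = 2.886 mg/L.
D(1.09) = [0.172×29.94/(1.05−0.172)](e^(−0.172×1.09) − e^(−1.05×1.09)) + 2.886 e^(−1.05×1.09)
= 5.865 × (0.8290 − 0.3184) + 2.886 × 0.3184 = 3.914 mg/L.
DO = 9.82 − 3.914 = 5.906 mg/L.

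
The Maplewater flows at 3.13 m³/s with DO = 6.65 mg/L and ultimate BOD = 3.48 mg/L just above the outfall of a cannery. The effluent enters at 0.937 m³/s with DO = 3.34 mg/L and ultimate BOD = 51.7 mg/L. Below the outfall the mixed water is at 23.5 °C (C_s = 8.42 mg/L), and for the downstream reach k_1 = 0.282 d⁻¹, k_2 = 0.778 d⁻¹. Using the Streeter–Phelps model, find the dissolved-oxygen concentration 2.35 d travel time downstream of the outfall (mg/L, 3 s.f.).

Mixed DO = (3.13×6.65 + 0.937×3.34)/(3.13+0.937) = 23.94/4.067 = 5.887 mg/L.
Mixed L₀ = (3.13×3.48 + 0.937×51.7)/(4.067) = 59.34/4.067 = 14.59 mg/L.
Initial deficit D₀ = C_s − DO₀ = 8.42 − 5.887 = 2.533 mg/L.
D(2.35) = [0.282×14.59/(0.778−0.282)](e^(−0.282×2.35) − e^(−0.778×2.35)) + 2.533 e^(−0.778×2.35)
= 8.295 × (0.5155 − 0.1607) + 2.533 × 0.1607 = 3.350 mg/L.
DO = 8.42 − 3.350 = 5.070 mg/L.

DO ≈ 5.07 mg/L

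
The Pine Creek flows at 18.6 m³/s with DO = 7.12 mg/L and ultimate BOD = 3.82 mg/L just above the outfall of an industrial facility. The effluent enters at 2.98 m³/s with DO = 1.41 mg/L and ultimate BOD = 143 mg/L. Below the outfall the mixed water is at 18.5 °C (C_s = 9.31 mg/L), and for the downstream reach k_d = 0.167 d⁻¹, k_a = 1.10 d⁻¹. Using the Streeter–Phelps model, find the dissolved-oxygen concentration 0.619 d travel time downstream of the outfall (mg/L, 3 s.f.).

DO ≈ 6.17 mg/L

Mixed DO = (18.6×7.12 + 2.98×1.41)/(18.6+2.98) = 136.6/21.58 = 6.332 mg/L.
Mixed L₀ = (18.6×3.82 + 2.98×143)/(21.58) = 497.2/21.58 = 23.04 mg/L.
Initial deficit D₀ = C_s − DO₀ = 9.31 − 6.332 = 2.978 mg/L.
D(0.619) = [0.167×23.04/(1.10−0.167)](e^(−0.167×0.619) − e^(−1.10×0.619)) + 2.978 e^(−1.10×0.619)
= 4.124 × (0.9018 − 0.5062) + 2.978 × 0.5062 = 3.139 mg/L.
DO = 9.31 − 3.139 = 6.171 mg/L.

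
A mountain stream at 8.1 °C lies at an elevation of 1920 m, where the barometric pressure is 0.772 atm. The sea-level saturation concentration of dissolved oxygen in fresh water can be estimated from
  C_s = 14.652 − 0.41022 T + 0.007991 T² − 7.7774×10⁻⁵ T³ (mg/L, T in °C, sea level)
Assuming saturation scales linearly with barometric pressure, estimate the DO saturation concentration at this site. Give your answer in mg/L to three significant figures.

C_s ≈ 9.12 mg/L

At sea level: C_s = 14.652 − 0.41022×8.1 + 0.007991×8.1² − 7.7774×10⁻⁵×8.1³ = 11.81 mg/L.
Pressure correction: C_s' = 11.81 × 0.772 = 9.119 mg/L.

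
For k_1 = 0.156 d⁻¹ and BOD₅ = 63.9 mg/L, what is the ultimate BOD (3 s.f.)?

BOD₅ = L₀(1 − e^(−5k_1)) ⇒ L₀ = BOD₅ / (1 − e^(−5×0.156))
= 63.9 / (1 − 0.4584) = 63.9 / 0.5416 = 118.0 mg/L.

L₀ ≈ 118 mg/L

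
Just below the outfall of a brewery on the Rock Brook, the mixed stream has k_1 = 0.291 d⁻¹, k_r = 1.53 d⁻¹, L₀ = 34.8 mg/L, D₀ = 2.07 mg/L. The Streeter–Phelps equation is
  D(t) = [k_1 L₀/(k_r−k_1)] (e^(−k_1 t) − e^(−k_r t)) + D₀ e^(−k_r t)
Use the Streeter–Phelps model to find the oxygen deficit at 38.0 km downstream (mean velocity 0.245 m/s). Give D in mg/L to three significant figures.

Travel time t = x/v = 38.0 km / (0.245 m/s) = 38000 m / 0.245 m/s = 155100 s = 1.795 d.
k_1 L₀/(k_r−k_1) = 0.291×34.8/(1.53−0.291) = 10.13/1.239 = 8.173 mg/L.
e^(−k_1 t) = e^(−0.291×1.795) = 0.5931; e^(−k_r t) = e^(−1.53×1.795) = 0.06415.
D = 8.173 × (0.5931 − 0.06415) + 2.07 × 0.06415 = 4.323 + 0.1328 = 4.456 mg/L.

D ≈ 4.46 mg/L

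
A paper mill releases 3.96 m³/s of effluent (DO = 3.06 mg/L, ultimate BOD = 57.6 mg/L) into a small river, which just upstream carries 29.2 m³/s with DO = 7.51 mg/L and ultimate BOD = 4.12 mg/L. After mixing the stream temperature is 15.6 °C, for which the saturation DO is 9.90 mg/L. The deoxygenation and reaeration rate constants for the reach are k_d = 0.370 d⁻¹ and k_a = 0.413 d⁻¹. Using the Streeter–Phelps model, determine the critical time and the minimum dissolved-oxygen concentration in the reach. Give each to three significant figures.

t_c ≈ 1.79 d; minimum DO ≈ 5.05 mg/L

Mixed DO = (29.2×7.51 + 3.96×3.06)/(29.2+3.96) = 231.4/33.16 = 6.979 mg/L.
Mixed L₀ = (29.2×4.12 + 3.96×57.6)/(33.16) = 348.4/33.16 = 10.51 mg/L.
Initial deficit D₀ = C_s − DO₀ = 9.90 − 6.979 = 2.921 mg/L.
t_c = (1/0.04300) ln[(0.413/0.370)(1 − 2.921×0.04300/(0.370×10.51))] = 23.26 × ln(1.080) = 1.793 d.
D_c = (0.370/0.413) × 10.51 × e^(−0.370×1.793) = 0.8959 × 10.51 × 0.5151 = 4.849 mg/L.
Minimum DO = 9.90 − 4.849 = 5.051 mg/L.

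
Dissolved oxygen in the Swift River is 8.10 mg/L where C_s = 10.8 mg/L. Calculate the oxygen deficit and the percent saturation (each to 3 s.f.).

D = C_s − C = 10.8 − 8.10 = 2.70 mg/L.
% saturation = 8.10/10.8 × 100 = 75.0 %.

D ≈ 2.70 mg/L; 75.0 % saturation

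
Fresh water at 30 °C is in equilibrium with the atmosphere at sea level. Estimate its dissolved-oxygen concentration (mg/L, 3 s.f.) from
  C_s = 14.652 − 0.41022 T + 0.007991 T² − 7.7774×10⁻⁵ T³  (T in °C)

C_s = 14.652 − 0.41022×30 + 0.007991×30² − 7.7774×10⁻⁵×30³ = 7.437 mg/L.

C_s ≈ 7.44 mg/L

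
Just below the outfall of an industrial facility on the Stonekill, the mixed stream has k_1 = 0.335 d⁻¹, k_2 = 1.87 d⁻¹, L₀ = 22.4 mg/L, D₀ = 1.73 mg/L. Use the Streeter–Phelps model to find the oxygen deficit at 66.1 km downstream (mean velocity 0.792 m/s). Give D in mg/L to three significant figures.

Travel time t = x/v = 66.1 km / (0.792 m/s) = 66100 m / 0.792 m/s = 83460 s = 0.9660 d.
k_1 L₀/(k_2−k_1) = 0.335×22.4/(1.87−0.335) = 7.504/1.535 = 4.889 mg/L.
e^(−k_1 t) = e^(−0.335×0.9660) = 0.7235; e^(−k_2 t) = e^(−1.87×0.9660) = 0.1643.
D = 4.889 × (0.7235 − 0.1643) + 1.73 × 0.1643 = 2.734 + 0.2842 = 3.018 mg/L.

D ≈ 3.02 mg/L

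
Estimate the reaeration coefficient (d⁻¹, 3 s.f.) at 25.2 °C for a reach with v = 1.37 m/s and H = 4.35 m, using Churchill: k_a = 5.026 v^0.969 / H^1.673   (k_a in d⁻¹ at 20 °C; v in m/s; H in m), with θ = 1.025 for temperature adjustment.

k_a(20) = 5.026 × 1.37^0.969 / 4.35^1.673 = 5.026 × 1.357 / 11.70 = 0.5828 d⁻¹.
k_a(25.2) = 0.5828 × 1.025^(25.2−20) = 0.5828 × 1.137 = 0.6626 d⁻¹.

k_a ≈ 0.663 d⁻¹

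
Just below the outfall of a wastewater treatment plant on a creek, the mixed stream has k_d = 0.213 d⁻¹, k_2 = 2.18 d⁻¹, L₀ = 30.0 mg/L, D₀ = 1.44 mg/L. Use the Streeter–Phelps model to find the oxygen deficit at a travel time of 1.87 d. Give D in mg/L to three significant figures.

k_d L₀/(k_2−k_d) = 0.213×30.0/(2.18−0.213) = 6.390/1.967 = 3.249 mg/L.
e^(−k_d t) = e^(−0.213×1.870) = 0.6715; e^(−k_2 t) = e^(−2.18×1.870) = 0.01697.
D = 3.249 × (0.6715 − 0.01697) + 1.44 × 0.01697 = 2.126 + 0.02443 = 2.151 mg/L.

D ≈ 2.15 mg/L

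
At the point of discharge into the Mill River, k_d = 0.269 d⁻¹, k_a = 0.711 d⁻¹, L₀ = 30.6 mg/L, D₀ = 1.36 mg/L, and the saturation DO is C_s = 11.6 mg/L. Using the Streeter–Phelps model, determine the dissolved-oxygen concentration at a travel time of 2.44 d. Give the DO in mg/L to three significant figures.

k_d L₀/(k_a−k_d) = 0.269×30.6/(0.711−0.269) = 8.231/0.4420 = 18.62 mg/L.
e^(−k_d t) = e^(−0.269×2.440) = 0.5187; e^(−k_a t) = e^(−0.711×2.440) = 0.1764.
D = 18.62 × (0.5187 − 0.1764) + 1.36 × 0.1764 = 6.375 + 0.2399 = 6.615 mg/L.
DO = C_s − D = 11.6 − 6.615 = 4.985 mg/L.

DO ≈ 4.99 mg/L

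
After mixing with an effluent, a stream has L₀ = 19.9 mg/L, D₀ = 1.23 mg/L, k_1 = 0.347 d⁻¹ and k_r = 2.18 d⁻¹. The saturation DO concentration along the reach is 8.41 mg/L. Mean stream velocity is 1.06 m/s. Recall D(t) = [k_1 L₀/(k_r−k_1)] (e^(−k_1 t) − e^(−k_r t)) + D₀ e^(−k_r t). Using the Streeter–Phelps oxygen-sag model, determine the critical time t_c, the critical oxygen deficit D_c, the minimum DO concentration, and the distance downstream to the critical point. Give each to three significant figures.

t_c = [1/(k_r−k_1)] ln[(k_r/k_1)(1 − D₀(k_r−k_1)/(k_1 L₀))]
= [1/(2.18−0.347)] ln[(2.18/0.347)(1 − 1.23×1.833/(0.347×19.9))]
= (1/1.833) ln[6.282 × 0.6735] = 0.5456 × ln(4.231) = 0.5456 × 1.442 = 0.7870 d.
D_c = (k_1/k_r) L₀ e^(−k_1 t_c) = (0.347/2.18) × 19.9 × e^(−0.347×0.7870) = 0.1592 × 19.9 × 0.7610 = 2.411 mg/L.
Minimum DO = C_s − D_c = 8.41 − 2.411 = 5.999 mg/L.
x_c = v t_c = 1.06 m/s × 0.7870 d × 86400 s/d = 72070 m ≈ 72.1 km.

t_c ≈ 0.787 d; D_c ≈ 2.41 mg/L; min DO ≈ 6.00 mg/L; x_c ≈ 72.1 km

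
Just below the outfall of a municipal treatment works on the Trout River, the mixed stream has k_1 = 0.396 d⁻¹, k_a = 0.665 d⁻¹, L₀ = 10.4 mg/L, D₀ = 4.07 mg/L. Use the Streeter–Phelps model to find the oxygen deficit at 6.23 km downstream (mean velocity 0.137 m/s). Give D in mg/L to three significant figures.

D ≈ 4.51 mg/L

Travel time t = x/v = 6.23 km / (0.137 m/s) = 6230 m / 0.137 m/s = 45470 s = 0.5263 d.
k_1 L₀/(k_a−k_1) = 0.396×10.4/(0.665−0.396) = 4.118/0.2690 = 15.31 mg/L.
e^(−k_1 t) = e^(−0.396×0.5263) = 0.8119; e^(−k_a t) = e^(−0.665×0.5263) = 0.7047.
D = 15.31 × (0.8119 − 0.7047) + 4.07 × 0.7047 = 1.641 + 2.868 = 4.509 mg/L.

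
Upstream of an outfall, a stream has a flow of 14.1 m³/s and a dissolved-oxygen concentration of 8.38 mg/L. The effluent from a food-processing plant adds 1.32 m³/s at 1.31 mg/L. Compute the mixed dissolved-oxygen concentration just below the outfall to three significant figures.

Flow-weighted mixing: C = (Q_r C_r + Q_w C_w)/(Q_r + Q_w)
= (14.1×8.38 + 1.32×1.31)/(14.1 + 1.32) = 119.9/15.42 = 7.775 mg/L.

7.77 mg/L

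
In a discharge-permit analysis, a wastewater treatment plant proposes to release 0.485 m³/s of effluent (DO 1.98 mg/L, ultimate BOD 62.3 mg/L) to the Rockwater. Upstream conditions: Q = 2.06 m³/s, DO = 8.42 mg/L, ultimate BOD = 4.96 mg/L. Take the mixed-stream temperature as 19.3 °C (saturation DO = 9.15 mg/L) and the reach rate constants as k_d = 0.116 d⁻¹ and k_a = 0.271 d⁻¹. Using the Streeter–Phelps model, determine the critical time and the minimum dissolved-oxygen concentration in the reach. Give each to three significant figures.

Mixed DO = (2.06×8.42 + 0.485×1.98)/(2.06+0.485) = 18.31/2.545 = 7.193 mg/L.
Mixed L₀ = (2.06×4.96 + 0.485×62.3)/(2.545) = 40.43/2.545 = 15.89 mg/L.
Initial deficit D₀ = C_s − DO₀ = 9.15 − 7.193 = 1.957 mg/L.
t_c = (1/0.1550) ln[(0.271/0.116)(1 − 1.957×0.1550/(0.116×15.89))] = 6.452 × ln(1.952) = 4.314 d.
D_c = (0.116/0.271) × 15.89 × e^(−0.116×4.314) = 0.4280 × 15.89 × 0.6063 = 4.123 mg/L.
Minimum DO = 9.15 − 4.123 = 5.027 mg/L.

t_c ≈ 4.31 d; minimum DO ≈ 5.03 mg/L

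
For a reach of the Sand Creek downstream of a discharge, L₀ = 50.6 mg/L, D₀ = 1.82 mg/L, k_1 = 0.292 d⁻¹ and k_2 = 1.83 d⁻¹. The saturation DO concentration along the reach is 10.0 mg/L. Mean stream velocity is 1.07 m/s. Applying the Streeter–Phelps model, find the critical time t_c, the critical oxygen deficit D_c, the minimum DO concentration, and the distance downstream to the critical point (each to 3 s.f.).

t_c = [1/(k_2−k_1)] ln[(k_2/k_1)(1 − D₀(k_2−k_1)/(k_1 L₀))]
= [1/(1.83−0.292)] ln[(1.83/0.292)(1 − 1.82×1.538/(0.292×50.6))]
= (1/1.538) ln[6.267 × 0.8106] = 0.6502 × ln(5.080) = 0.6502 × 1.625 = 1.057 d.
D_c = (k_1/k_2) L₀ e^(−k_1 t_c) = (0.292/1.83) × 50.6 × e^(−0.292×1.057) = 0.1596 × 50.6 × 0.7345 = 5.930 mg/L.
Minimum DO = C_s − D_c = 10.0 − 5.930 = 4.070 mg/L.
x_c = v t_c = 1.07 m/s × 1.057 d × 86400 s/d = 97690 m ≈ 97.7 km.

t_c ≈ 1.06 d; D_c ≈ 5.93 mg/L; min DO ≈ 4.07 mg/L; x_c ≈ 97.7 km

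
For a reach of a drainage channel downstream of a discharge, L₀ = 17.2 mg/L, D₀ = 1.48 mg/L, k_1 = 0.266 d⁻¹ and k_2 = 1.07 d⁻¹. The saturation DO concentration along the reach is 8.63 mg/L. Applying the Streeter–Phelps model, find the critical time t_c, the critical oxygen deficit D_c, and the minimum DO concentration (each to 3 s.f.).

t_c ≈ 1.36 d; D_c ≈ 2.98 mg/L; min DO ≈ 5.65 mg/L

With k_2/k_1 = 4.023 and 1 − D₀(k_2−k_1)/(k_1 L₀) = 0.7399,
t_c = ln(4.023 × 0.7399) / (1.07 − 0.266) = ln(2.976) / 0.8040 = 1.091/0.8040 = 1.357 d.
L(t_c) = L₀ e^(−k_1 t_c) = 17.2 × 0.6971 = 11.99 mg/L, and at the critical point k_2 D_c = k_1 L, so D_c = (0.266/1.07) × 11.99 = 2.981 mg/L.
Minimum DO = C_s − D_c = 8.63 − 2.981 = 5.649 mg/L.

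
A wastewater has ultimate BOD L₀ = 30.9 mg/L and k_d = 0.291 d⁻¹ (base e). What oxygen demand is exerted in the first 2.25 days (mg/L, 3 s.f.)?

y ≈ 14.8 mg/L

y_t = L₀(1 − e^(−k_d t)) = 30.9 × (1 − e^(−0.291×2.25))
= 30.9 × (1 − 0.5196) = 30.9 × 0.4804 = 14.85 mg/L.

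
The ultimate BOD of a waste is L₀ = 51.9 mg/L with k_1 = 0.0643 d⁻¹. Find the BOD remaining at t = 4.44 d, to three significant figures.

L_t = L₀ e^(−k_1 t) = 51.9 × e^(−0.0643×4.44) = 51.9 × 0.7516 = 39.01 mg/L.

L ≈ 39.0 mg/L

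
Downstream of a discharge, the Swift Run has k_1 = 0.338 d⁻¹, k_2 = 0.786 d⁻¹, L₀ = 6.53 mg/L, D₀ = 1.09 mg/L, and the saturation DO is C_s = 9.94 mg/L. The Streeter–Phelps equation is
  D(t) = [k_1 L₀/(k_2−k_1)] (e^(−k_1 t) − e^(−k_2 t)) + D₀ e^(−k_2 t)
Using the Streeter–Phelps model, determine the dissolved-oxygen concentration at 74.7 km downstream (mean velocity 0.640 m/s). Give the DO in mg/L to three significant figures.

Travel time t = x/v = 74.7 km / (0.640 m/s) = 74700 m / 0.640 m/s = 116700 s = 1.351 d.
k_1 L₀/(k_2−k_1) = 0.338×6.53/(0.786−0.338) = 2.207/0.4480 = 4.927 mg/L.
e^(−k_1 t) = e^(−0.338×1.351) = 0.6334; e^(−k_2 t) = e^(−0.786×1.351) = 0.3458.
D = 4.927 × (0.6334 − 0.3458) + 1.09 × 0.3458 = 1.417 + 0.3770 = 1.794 mg/L.
DO = C_s − D = 9.94 − 1.794 = 8.146 mg/L.

DO ≈ 8.15 mg/L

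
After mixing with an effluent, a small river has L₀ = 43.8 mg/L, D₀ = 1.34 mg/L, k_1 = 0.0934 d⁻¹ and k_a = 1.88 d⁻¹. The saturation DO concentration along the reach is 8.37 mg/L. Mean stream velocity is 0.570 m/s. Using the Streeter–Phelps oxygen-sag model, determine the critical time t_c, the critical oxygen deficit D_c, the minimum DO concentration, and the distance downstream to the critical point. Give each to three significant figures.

t_c = [1/(k_a−k_1)] ln[(k_a/k_1)(1 − D₀(k_a−k_1)/(k_1 L₀))]
= [1/(1.88−0.0934)] ln[(1.88/0.0934)(1 − 1.34×1.787/(0.0934×43.8))]
= (1/1.787) ln[20.13 × 0.4148] = 0.5597 × ln(8.349) = 0.5597 × 2.122 = 1.188 d.
D_c = (k_1/k_a) L₀ e^(−k_1 t_c) = (0.0934/1.88) × 43.8 × e^(−0.0934×1.188) = 0.04968 × 43.8 × 0.8950 = 1.948 mg/L.
Minimum DO = C_s − D_c = 8.37 − 1.948 = 6.422 mg/L.
x_c = v t_c = 0.570 m/s × 1.188 d × 86400 s/d = 58500 m ≈ 58.5 km.

t_c ≈ 1.19 d; D_c ≈ 1.95 mg/L; min DO ≈ 6.42 mg/L; x_c ≈ 58.5 km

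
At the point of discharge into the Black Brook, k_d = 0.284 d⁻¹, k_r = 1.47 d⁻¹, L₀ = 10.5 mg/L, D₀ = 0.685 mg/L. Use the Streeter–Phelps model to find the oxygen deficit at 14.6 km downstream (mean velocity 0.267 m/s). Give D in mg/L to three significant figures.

D ≈ 1.38 mg/L

Travel time t = x/v = 14.6 km / (0.267 m/s) = 14600 m / 0.267 m/s = 54680 s = 0.6329 d.
k_d L₀/(k_r−k_d) = 0.284×10.5/(1.47−0.284) = 2.982/1.186 = 2.514 mg/L.
e^(−k_d t) = e^(−0.284×0.6329) = 0.8355; e^(−k_r t) = e^(−1.47×0.6329) = 0.3944.
D = 2.514 × (0.8355 − 0.3944) + 0.685 × 0.3944 = 1.109 + 0.2702 = 1.379 mg/L.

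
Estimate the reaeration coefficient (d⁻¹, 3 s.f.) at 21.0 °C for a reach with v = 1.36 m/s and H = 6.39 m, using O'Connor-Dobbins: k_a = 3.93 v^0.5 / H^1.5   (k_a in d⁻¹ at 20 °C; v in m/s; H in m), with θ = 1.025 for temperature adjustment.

k_a ≈ 0.291 d⁻¹

k_a(20) = 3.93 × 1.36^0.5 / 6.39^1.5 = 3.93 × 1.166 / 16.15 = 0.2837 d⁻¹.
k_a(21.0) = 0.2837 × 1.025^(21.0−20) = 0.2837 × 1.025 = 0.2908 d⁻¹.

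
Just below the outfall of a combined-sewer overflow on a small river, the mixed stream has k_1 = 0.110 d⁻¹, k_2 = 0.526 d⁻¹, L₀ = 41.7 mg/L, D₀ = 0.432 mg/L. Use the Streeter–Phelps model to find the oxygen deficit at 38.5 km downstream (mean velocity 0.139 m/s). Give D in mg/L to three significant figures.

D ≈ 5.79 mg/L

Travel time t = x/v = 38.5 km / (0.139 m/s) = 38500 m / 0.139 m/s = 277000 s = 3.206 d.
k_1 L₀/(k_2−k_1) = 0.110×41.7/(0.526−0.110) = 4.587/0.4160 = 11.03 mg/L.
e^(−k_1 t) = e^(−0.110×3.206) = 0.7028; e^(−k_2 t) = e^(−0.526×3.206) = 0.1852.
D = 11.03 × (0.7028 − 0.1852) + 0.432 × 0.1852 = 5.707 + 0.08001 = 5.788 mg/L.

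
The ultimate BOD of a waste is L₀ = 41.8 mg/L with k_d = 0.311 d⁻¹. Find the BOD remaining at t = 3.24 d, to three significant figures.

L_t = L₀ e^(−k_d t) = 41.8 × e^(−0.311×3.24) = 41.8 × 0.3651 = 15.26 mg/L.

L ≈ 15.3 mg/L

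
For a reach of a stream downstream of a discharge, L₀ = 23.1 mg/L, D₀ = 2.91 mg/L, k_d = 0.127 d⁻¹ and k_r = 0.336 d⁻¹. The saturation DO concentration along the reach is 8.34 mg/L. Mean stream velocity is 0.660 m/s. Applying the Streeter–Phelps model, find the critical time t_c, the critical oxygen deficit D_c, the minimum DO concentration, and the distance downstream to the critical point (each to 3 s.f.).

With k_r/k_d = 2.646 and 1 − D₀(k_r−k_d)/(k_d L₀) = 0.7927,
t_c = ln(2.646 × 0.7927) / (0.336 − 0.127) = ln(2.097) / 0.2090 = 0.7406/0.2090 = 3.544 d.
D_c = (k_d/k_r) L₀ e^(−k_d t_c) = (0.127/0.336) × 23.1 × e^(−0.127×3.544) = 0.3780 × 23.1 × 0.6376 = 5.567 mg/L.
Minimum DO = C_s − D_c = 8.34 − 5.567 = 2.773 mg/L.
x_c = v t_c = 0.660 m/s × 3.544 d × 86400 s/d = 202100 m ≈ 202 km.

t_c ≈ 3.54 d; D_c ≈ 5.57 mg/L; min DO ≈ 2.77 mg/L; x_c ≈ 202 km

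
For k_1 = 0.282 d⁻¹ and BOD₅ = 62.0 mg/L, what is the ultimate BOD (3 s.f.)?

BOD₅ = L₀(1 − e^(−5k_1)) ⇒ L₀ = BOD₅ / (1 − e^(−5×0.282))
= 62.0 / (1 − 0.2441) = 62.0 / 0.7559 = 82.03 mg/L.

L₀ ≈ 82.0 mg/L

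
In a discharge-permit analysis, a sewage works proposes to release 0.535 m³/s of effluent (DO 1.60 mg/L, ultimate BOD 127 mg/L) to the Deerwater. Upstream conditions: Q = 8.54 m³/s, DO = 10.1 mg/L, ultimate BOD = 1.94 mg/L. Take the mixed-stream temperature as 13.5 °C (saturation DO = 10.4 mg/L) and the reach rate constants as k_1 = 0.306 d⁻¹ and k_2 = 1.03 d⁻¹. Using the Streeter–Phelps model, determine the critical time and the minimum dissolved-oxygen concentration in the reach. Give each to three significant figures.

t_c ≈ 1.36 d; minimum DO ≈ 8.58 mg/L

Mixed DO = (8.54×10.1 + 0.535×1.60)/(8.54+0.535) = 87.11/9.075 = 9.599 mg/L.
Mixed L₀ = (8.54×1.94 + 0.535×127)/(9.075) = 84.51/9.075 = 9.313 mg/L.
Initial deficit D₀ = C_s − DO₀ = 10.4 − 9.599 = 0.8011 mg/L.
t_c = (1/0.7240) ln[(1.03/0.306)(1 − 0.8011×0.7240/(0.306×9.313))] = 1.381 × ln(2.681) = 1.362 d.
D_c = (0.306/1.03) × 9.313 × e^(−0.306×1.362) = 0.2971 × 9.313 × 0.6592 = 1.824 mg/L.
Minimum DO = 10.4 − 1.824 = 8.576 mg/L.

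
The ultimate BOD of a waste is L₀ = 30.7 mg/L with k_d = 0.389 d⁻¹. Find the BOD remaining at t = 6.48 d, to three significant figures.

L_t = L₀ e^(−k_d t) = 30.7 × e^(−0.389×6.48) = 30.7 × 0.08040 = 2.468 mg/L.

L ≈ 2.47 mg/L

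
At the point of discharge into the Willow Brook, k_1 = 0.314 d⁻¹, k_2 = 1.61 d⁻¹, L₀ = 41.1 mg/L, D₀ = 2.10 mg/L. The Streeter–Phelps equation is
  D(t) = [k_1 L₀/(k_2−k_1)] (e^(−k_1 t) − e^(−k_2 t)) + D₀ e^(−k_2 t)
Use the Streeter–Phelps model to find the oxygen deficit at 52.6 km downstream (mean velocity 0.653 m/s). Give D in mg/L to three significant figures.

Travel time t = x/v = 52.6 km / (0.653 m/s) = 52600 m / 0.653 m/s = 80550 s = 0.9323 d.
k_1 L₀/(k_2−k_1) = 0.314×41.1/(1.61−0.314) = 12.91/1.296 = 9.958 mg/L.
e^(−k_1 t) = e^(−0.314×0.9323) = 0.7462; e^(−k_2 t) = e^(−1.61×0.9323) = 0.2229.
D = 9.958 × (0.7462 − 0.2229) + 2.10 × 0.2229 = 5.211 + 0.4681 = 5.679 mg/L.

D ≈ 5.68 mg/L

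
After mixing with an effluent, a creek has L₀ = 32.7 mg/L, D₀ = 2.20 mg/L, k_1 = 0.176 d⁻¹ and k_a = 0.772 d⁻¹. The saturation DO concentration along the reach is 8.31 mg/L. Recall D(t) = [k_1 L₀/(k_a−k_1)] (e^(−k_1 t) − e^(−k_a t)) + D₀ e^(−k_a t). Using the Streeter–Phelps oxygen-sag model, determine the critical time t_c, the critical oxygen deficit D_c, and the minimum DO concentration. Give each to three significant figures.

t_c ≈ 2.05 d; D_c ≈ 5.20 mg/L; min DO ≈ 3.11 mg/L

With k_a/k_1 = 4.386 and 1 − D₀(k_a−k_1)/(k_1 L₀) = 0.7722,
t_c = ln(4.386 × 0.7722) / (0.772 − 0.176) = ln(3.387) / 0.5960 = 1.220/0.5960 = 2.047 d.
D_c = (k_1/k_a) L₀ e^(−k_1 t_c) = (0.176/0.772) × 32.7 × e^(−0.176×2.047) = 0.2280 × 32.7 × 0.6975 = 5.200 mg/L.
Minimum DO = C_s − D_c = 8.31 − 5.200 = 3.110 mg/L.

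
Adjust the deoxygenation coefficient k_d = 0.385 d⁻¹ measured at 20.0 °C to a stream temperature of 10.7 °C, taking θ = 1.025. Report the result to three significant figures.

k_d(T₂) = k_d(T₁) · θ^(T₂−T₁) = 0.385 × 1.025^(10.7−20.0)
= 0.385 × 1.025^-9.30 = 0.385 × 0.7948 = 0.3060 d⁻¹.

k_d ≈ 0.306 d⁻¹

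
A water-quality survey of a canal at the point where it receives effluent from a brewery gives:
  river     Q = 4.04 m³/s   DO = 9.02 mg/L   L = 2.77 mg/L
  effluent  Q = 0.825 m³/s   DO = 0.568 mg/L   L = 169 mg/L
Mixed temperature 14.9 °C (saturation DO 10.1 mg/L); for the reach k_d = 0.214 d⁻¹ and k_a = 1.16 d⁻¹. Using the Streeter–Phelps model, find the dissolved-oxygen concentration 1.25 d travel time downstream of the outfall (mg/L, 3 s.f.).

DO ≈ 5.79 mg/L

Mixed DO = (4.04×9.02 + 0.825×0.568)/(4.04+0.825) = 36.91/4.865 = 7.587 mg/L.
Mixed L₀ = (4.04×2.77 + 0.825×169)/(4.865) = 150.6/4.865 = 30.96 mg/L.
Initial deficit D₀ = C_s − DO₀ = 10.1 − 7.587 = 2.513 mg/L.
D(1.25) = [0.214×30.96/(1.16−0.214)](e^(−0.214×1.25) − e^(−1.16×1.25)) + 2.513 e^(−1.16×1.25)
= 7.003 × (0.7653 − 0.2346) + 2.513 × 0.2346 = 4.306 mg/L.
DO = 10.1 − 4.306 = 5.794 mg/L.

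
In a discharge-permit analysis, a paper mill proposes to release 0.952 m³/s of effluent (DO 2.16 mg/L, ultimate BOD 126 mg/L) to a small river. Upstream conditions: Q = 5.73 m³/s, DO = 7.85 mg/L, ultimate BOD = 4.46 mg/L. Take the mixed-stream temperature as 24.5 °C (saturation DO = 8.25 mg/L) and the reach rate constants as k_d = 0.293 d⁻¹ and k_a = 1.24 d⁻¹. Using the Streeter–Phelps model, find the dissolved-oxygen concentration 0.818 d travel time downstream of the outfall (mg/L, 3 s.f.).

Mixed DO = (5.73×7.85 + 0.952×2.16)/(5.73+0.952) = 47.04/6.682 = 7.039 mg/L.
Mixed L₀ = (5.73×4.46 + 0.952×126)/(6.682) = 145.5/6.682 = 21.78 mg/L.
Initial deficit D₀ = C_s − DO₀ = 8.25 − 7.039 = 1.211 mg/L.
D(0.818) = [0.293×21.78/(1.24−0.293)](e^(−0.293×0.818) − e^(−1.24×0.818)) + 1.211 e^(−1.24×0.818)
= 6.737 × (0.7869 − 0.3626) + 1.211 × 0.3626 = 3.297 mg/L.
DO = 8.25 − 3.297 = 4.953 mg/L.

DO ≈ 4.95 mg/L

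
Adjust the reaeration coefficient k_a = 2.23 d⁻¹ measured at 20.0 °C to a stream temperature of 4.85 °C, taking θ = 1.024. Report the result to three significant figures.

k_a(T₂) = k_a(T₁) · θ^(T₂−T₁) = 2.23 × 1.024^(4.85−20.0)
= 2.23 × 1.024^-15.2 = 2.23 × 0.6982 = 1.557 d⁻¹.

k_a ≈ 1.56 d⁻¹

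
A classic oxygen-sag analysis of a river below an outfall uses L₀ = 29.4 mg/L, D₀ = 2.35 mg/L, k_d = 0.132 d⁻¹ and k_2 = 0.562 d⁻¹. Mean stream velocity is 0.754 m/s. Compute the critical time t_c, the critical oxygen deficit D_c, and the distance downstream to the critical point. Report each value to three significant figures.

With k_2/k_d = 4.258 and 1 − D₀(k_2−k_d)/(k_d L₀) = 0.7396,
t_c = ln(4.258 × 0.7396) / (0.562 − 0.132) = ln(3.149) / 0.4300 = 1.147/0.4300 = 2.668 d.
L(t_c) = L₀ e^(−k_d t_c) = 29.4 × 0.7032 = 20.67 mg/L, and at the critical point k_2 D_c = k_d L, so D_c = (0.132/0.562) × 20.67 = 4.856 mg/L.
x_c = v t_c = 0.754 m/s × 2.668 d × 86400 s/d = 173800 m ≈ 174 km.

t_c ≈ 2.67 d; D_c ≈ 4.86 mg/L; x_c ≈ 174 km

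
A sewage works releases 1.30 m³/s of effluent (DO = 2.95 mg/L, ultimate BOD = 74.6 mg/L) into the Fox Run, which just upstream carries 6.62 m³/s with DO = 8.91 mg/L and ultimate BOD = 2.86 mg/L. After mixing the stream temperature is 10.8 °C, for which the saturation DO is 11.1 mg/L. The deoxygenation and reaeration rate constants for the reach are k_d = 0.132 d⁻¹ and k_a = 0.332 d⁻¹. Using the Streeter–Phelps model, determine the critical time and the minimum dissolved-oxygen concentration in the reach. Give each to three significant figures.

t_c ≈ 2.62 d; minimum DO ≈ 6.98 mg/L

Mixed DO = (6.62×8.91 + 1.30×2.95)/(6.62+1.30) = 62.82/7.920 = 7.932 mg/L.
Mixed L₀ = (6.62×2.86 + 1.30×74.6)/(7.920) = 115.9/7.920 = 14.64 mg/L.
Initial deficit D₀ = C_s − DO₀ = 11.1 − 7.932 = 3.168 mg/L.
t_c = (1/0.2000) ln[(0.332/0.132)(1 − 3.168×0.2000/(0.132×14.64))] = 5.000 × ln(1.690) = 2.624 d.
D_c = (0.132/0.332) × 14.64 × e^(−0.132×2.624) = 0.3976 × 14.64 × 0.7072 = 4.115 mg/L.
Minimum DO = 11.1 − 4.115 = 6.985 mg/L.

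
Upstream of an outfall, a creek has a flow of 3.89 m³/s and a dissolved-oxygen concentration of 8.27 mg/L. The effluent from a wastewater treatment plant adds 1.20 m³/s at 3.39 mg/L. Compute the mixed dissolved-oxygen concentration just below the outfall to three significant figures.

7.12 mg/L

Flow-weighted mixing: C = (Q_r C_r + Q_w C_w)/(Q_r + Q_w)
= (3.89×8.27 + 1.20×3.39)/(3.89 + 1.20) = 36.24/5.090 = 7.120 mg/L.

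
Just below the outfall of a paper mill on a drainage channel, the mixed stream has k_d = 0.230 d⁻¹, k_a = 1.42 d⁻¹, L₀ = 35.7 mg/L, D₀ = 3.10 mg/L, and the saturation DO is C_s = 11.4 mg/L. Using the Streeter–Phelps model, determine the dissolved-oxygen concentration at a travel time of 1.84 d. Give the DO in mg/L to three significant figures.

DO ≈ 7.16 mg/L

k_d L₀/(k_a−k_d) = 0.230×35.7/(1.42−0.230) = 8.211/1.190 = 6.900 mg/L.
e^(−k_d t) = e^(−0.230×1.840) = 0.6549; e^(−k_a t) = e^(−1.42×1.840) = 0.07333.
D = 6.900 × (0.6549 − 0.07333) + 3.10 × 0.07333 = 4.013 + 0.2273 = 4.240 mg/L.
DO = C_s − D = 11.4 − 4.240 = 7.160 mg/L.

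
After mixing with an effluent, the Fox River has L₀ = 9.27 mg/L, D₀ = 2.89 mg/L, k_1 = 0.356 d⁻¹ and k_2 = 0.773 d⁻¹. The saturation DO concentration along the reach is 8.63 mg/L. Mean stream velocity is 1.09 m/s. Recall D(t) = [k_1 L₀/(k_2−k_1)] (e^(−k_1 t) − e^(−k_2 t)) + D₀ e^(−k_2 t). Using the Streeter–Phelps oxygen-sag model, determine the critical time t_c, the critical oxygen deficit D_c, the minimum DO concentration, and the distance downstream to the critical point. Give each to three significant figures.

t_c ≈ 0.770 d; D_c ≈ 3.25 mg/L; min DO ≈ 5.38 mg/L; x_c ≈ 72.5 km

With k_2/k_1 = 2.171 and 1 − D₀(k_2−k_1)/(k_1 L₀) = 0.6348,
t_c = ln(2.171 × 0.6348) / (0.773 − 0.356) = ln(1.378) / 0.4170 = 0.3209/0.4170 = 0.7696 d.
L(t_c) = L₀ e^(−k_1 t_c) = 9.27 × 0.7603 = 7.048 mg/L, and at the critical point k_2 D_c = k_1 L, so D_c = (0.356/0.773) × 7.048 = 3.246 mg/L.
Minimum DO = C_s − D_c = 8.63 − 3.246 = 5.384 mg/L.
x_c = v t_c = 1.09 m/s × 0.7696 d × 86400 s/d = 72480 m ≈ 72.5 km.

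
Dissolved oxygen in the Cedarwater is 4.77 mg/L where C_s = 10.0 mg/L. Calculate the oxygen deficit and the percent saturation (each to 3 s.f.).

D ≈ 5.23 mg/L; 47.7 % saturation

D = C_s − C = 10.0 − 4.77 = 5.23 mg/L.
% saturation = 4.77/10.0 × 100 = 47.7 %.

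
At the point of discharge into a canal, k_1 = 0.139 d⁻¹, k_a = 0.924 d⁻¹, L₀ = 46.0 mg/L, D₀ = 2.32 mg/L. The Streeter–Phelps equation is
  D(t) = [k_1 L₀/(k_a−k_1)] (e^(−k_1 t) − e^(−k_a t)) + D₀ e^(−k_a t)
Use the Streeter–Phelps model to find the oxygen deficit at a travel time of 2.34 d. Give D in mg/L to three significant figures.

k_1 L₀/(k_a−k_1) = 0.139×46.0/(0.924−0.139) = 6.394/0.7850 = 8.145 mg/L.
e^(−k_1 t) = e^(−0.139×2.340) = 0.7223; e^(−k_a t) = e^(−0.924×2.340) = 0.1151.
D = 8.145 × (0.7223 − 0.1151) + 2.32 × 0.1151 = 4.946 + 0.2670 = 5.213 mg/L.

D ≈ 5.21 mg/L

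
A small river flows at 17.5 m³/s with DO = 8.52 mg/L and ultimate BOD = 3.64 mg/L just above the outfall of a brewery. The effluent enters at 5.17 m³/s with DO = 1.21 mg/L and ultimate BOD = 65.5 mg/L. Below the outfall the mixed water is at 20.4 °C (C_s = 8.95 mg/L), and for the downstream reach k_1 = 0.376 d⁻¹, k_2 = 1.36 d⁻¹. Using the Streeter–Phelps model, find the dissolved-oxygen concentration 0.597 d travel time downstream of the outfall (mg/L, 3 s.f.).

Mixed DO = (17.5×8.52 + 5.17×1.21)/(17.5+5.17) = 155.4/22.67 = 6.853 mg/L.
Mixed L₀ = (17.5×3.64 + 5.17×65.5)/(22.67) = 402.3/22.67 = 17.75 mg/L.
Initial deficit D₀ = C_s − DO₀ = 8.95 − 6.853 = 2.097 mg/L.
D(0.597) = [0.376×17.75/(1.36−0.376)](e^(−0.376×0.597) − e^(−1.36×0.597)) + 2.097 e^(−1.36×0.597)
= 6.782 × (0.7989 − 0.4440) + 2.097 × 0.4440 = 3.338 mg/L.
DO = 8.95 − 3.338 = 5.612 mg/L.

DO ≈ 5.61 mg/L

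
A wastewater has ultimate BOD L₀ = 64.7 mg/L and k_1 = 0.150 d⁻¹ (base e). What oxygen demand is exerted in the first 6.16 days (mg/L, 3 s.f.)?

y_t = L₀(1 − e^(−k_1 t)) = 64.7 × (1 − e^(−0.150×6.16))
= 64.7 × (1 − 0.3969) = 64.7 × 0.6031 = 39.02 mg/L.

y ≈ 39.0 mg/L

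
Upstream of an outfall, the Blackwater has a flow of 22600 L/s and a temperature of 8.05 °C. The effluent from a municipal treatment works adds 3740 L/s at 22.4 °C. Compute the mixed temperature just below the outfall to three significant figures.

10.1 °C

Flow-weighted mixing: C = (Q_r C_r + Q_w C_w)/(Q_r + Q_w)
= (22600×8.05 + 3740×22.4)/(22600 + 3740) = 265700/26340 = 10.09 °C.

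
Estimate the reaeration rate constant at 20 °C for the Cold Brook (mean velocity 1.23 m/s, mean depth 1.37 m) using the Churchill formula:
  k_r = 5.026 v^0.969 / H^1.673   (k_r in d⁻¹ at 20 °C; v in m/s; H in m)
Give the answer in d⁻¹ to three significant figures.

k_r = 5.026 × 1.23^0.969 / 1.37^1.673 = 5.026 × 1.222 / 1.693 = 3.627 d⁻¹.

k_r ≈ 3.63 d⁻¹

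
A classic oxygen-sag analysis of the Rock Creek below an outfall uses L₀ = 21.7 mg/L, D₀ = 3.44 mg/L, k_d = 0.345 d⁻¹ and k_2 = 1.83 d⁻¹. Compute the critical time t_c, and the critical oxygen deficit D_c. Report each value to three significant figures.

t_c ≈ 0.351 d; D_c ≈ 3.62 mg/L

At the critical point dD/dt = 0, so k_d L₀ e^(−k_d t) = k_2 D. Substituting D(t) from the Streeter–Phelps equation and solving for t gives
t_c = ln[(k_2/k_d)(1 − D₀(k_2−k_d)/(k_d L₀))] / (k_2−k_d).
Here k_2−k_d = 1.485 d⁻¹ and 1 − D₀(k_2−k_d)/(k_d L₀) = 1 − 3.44×1.485/(0.345×21.7) = 0.3177, so
t_c = ln(5.304 × 0.3177) / 1.485 = 0.5217 / 1.485 = 0.3513 d.
L(t_c) = L₀ e^(−k_d t_c) = 21.7 × 0.8858 = 19.22 mg/L, and at the critical point k_2 D_c = k_d L, so D_c = (0.345/1.83) × 19.22 = 3.624 mg/L.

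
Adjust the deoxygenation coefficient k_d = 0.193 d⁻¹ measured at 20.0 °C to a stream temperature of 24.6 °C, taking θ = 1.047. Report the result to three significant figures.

k_d(T₂) = k_d(T₁) · θ^(T₂−T₁) = 0.193 × 1.047^(24.6−20.0)
= 0.193 × 1.047^4.60 = 0.193 × 1.235 = 0.2384 d⁻¹.

k_d ≈ 0.238 d⁻¹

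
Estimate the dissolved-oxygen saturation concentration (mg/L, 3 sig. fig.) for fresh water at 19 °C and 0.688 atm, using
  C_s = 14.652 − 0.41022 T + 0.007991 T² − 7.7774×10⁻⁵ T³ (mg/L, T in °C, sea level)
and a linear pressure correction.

At sea level: C_s = 14.652 − 0.41022×19 + 0.007991×19² − 7.7774×10⁻⁵×19³ = 9.209 mg/L.
Pressure correction: C_s' = 9.209 × 0.688 = 6.336 mg/L.

C_s ≈ 6.34 mg/L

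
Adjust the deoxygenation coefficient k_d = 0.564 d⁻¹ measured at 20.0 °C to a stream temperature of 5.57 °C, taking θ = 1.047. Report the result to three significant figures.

k_d ≈ 0.291 d⁻¹

k_d(T₂) = k_d(T₁) · θ^(T₂−T₁) = 0.564 × 1.047^(5.57−20.0)
= 0.564 × 1.047^-14.4 = 0.564 × 0.5154 = 0.2907 d⁻¹.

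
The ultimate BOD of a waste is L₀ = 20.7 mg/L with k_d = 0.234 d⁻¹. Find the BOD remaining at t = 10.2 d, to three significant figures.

L ≈ 1.90 mg/L

L_t = L₀ e^(−k_d t) = 20.7 × e^(−0.234×10.2) = 20.7 × 0.09192 = 1.903 mg/L.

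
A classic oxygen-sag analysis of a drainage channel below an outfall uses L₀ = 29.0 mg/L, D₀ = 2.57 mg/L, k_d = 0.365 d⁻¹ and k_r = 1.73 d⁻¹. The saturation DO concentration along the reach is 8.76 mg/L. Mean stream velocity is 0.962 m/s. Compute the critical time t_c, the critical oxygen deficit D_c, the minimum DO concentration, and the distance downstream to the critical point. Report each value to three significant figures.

At the critical point dD/dt = 0, so k_d L₀ e^(−k_d t) = k_r D. Substituting D(t) from the Streeter–Phelps equation and solving for t gives
t_c = ln[(k_r/k_d)(1 − D₀(k_r−k_d)/(k_d L₀))] / (k_r−k_d).
Here k_r−k_d = 1.365 d⁻¹ and 1 − D₀(k_r−k_d)/(k_d L₀) = 1 − 2.57×1.365/(0.365×29.0) = 0.6686, so
t_c = ln(4.740 × 0.6686) / 1.365 = 1.153 / 1.365 = 0.8450 d.
D_c = (k_d/k_r) L₀ e^(−k_d t_c) = (0.365/1.73) × 29.0 × e^(−0.365×0.8450) = 0.2110 × 29.0 × 0.7346 = 4.495 mg/L.
Minimum DO = C_s − D_c = 8.76 − 4.495 = 4.265 mg/L.
x_c = v t_c = 0.962 m/s × 0.8450 d × 86400 s/d = 70230 m ≈ 70.2 km.

t_c ≈ 0.845 d; D_c ≈ 4.49 mg/L; min DO ≈ 4.27 mg/L; x_c ≈ 70.2 km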